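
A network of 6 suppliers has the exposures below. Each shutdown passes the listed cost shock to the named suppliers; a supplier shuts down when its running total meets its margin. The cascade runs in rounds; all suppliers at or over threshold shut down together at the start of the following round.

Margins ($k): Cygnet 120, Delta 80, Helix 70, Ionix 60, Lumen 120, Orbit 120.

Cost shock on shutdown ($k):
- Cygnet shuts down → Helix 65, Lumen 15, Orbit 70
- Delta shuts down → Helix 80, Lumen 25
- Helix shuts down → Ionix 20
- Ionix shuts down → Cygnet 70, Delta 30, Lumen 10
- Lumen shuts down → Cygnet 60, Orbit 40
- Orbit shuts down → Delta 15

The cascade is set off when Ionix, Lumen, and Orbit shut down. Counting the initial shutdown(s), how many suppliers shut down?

Round 1 — Ionix, Lumen, Orbit shut down (initial).
  Cygnet: +70+60 → 130 ≥ 120
  Delta: +30+15 → 45 < 80
Round 2 — Cygnet shuts down.
  Helix: +65 → 65 < 70
No further shutdowns.

4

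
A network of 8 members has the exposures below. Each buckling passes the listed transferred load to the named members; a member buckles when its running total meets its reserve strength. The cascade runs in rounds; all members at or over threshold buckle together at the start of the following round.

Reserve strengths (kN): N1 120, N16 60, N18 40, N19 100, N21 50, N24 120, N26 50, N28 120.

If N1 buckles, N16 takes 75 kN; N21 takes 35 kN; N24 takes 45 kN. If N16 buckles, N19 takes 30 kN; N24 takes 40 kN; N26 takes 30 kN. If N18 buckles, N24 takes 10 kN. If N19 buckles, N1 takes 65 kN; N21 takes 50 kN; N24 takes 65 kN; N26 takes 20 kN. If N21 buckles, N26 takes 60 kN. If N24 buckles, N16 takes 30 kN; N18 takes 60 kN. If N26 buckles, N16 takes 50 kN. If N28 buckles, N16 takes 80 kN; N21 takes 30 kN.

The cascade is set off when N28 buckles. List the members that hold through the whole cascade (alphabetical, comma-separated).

Round 1 — N28 buckles (initial).
  N16: +80 → 80 ≥ 60
  N21: +30 → 30 < 50
Round 2 — N16 buckles.
  N19: +30 → 30 < 100
  N24: +40 → 40 < 120
  N26: +30 → 30 < 50
No further bucklings.

N1, N18, N19, N21, N24, N26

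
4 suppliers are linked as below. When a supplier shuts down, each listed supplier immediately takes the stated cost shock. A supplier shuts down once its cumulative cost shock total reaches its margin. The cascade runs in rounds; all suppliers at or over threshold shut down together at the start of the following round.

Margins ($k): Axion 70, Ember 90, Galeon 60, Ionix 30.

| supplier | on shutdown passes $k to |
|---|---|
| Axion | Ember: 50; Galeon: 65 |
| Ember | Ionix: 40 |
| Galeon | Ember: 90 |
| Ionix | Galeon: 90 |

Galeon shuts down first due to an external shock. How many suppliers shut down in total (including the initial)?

Round 1 — Galeon shuts down (initial).
  Ember: +90 → 90 ≥ 90
Round 2 — Ember shuts down.
  Ionix: +40 → 40 ≥ 30
Round 3 — Ionix shuts down.
No further shutdowns.

3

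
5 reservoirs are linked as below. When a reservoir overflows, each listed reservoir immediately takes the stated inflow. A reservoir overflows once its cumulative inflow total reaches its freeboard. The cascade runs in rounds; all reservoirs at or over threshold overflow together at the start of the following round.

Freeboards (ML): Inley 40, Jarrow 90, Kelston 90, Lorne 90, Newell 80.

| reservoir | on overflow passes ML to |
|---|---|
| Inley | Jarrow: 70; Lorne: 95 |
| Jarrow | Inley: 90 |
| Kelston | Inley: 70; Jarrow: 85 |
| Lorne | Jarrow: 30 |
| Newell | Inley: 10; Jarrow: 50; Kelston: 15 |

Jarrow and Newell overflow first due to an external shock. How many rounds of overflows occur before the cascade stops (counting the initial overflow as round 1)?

Round 1 — Jarrow, Newell overflow (initial).
  Inley: +90+10 → 100 ≥ 40
  Kelston: +15 → 15 < 90
Round 2 — Inley overflows.
  Lorne: +95 → 95 ≥ 90
Round 3 — Lorne overflows.
No further overflows.

3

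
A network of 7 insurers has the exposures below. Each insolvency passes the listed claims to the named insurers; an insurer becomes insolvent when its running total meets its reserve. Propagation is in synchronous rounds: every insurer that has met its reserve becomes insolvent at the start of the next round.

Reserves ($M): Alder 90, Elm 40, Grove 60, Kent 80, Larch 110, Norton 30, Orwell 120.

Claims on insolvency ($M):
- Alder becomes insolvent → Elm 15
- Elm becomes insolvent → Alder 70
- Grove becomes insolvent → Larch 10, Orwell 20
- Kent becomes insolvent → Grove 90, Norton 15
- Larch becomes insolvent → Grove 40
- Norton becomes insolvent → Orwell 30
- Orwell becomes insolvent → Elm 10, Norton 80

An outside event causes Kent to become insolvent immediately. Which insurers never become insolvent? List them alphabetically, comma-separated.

Alder, Elm, Larch, Norton, Orwell

Round 1 — Kent becomes insolvent (initial).
  Grove: +90 → 90 ≥ 60
  Norton: +15 → 15 < 30
Round 2 — Grove becomes insolvent.
  Larch: +10 → 10 < 110
  Orwell: +20 → 20 < 120
No further insolvencies.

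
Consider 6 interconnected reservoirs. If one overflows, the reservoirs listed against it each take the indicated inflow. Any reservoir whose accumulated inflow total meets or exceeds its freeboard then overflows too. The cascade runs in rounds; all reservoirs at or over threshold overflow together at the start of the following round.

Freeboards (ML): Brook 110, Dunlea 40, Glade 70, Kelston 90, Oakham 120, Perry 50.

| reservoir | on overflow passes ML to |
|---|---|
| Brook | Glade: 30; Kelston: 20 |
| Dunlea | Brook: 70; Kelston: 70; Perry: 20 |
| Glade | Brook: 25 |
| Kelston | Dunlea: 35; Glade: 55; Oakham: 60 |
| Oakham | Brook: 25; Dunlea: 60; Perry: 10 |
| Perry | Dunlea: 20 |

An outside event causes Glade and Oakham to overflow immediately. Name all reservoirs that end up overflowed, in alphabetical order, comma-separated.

Brook, Dunlea, Glade, Kelston, Oakham

Round 1 — Glade, Oakham overflow (initial).
  Brook: +25+25 → 50 < 110
  Dunlea: +60 → 60 ≥ 40
  Perry: +10 → 10 < 50
Round 2 — Dunlea overflows.
  Brook: +70 → 120 ≥ 110
  Kelston: +70 → 70 < 90
  Perry: +20 → 30 < 50
Round 3 — Brook overflows.
  Kelston: +20 → 90 ≥ 90
Round 4 — Kelston overflows.
No further overflows.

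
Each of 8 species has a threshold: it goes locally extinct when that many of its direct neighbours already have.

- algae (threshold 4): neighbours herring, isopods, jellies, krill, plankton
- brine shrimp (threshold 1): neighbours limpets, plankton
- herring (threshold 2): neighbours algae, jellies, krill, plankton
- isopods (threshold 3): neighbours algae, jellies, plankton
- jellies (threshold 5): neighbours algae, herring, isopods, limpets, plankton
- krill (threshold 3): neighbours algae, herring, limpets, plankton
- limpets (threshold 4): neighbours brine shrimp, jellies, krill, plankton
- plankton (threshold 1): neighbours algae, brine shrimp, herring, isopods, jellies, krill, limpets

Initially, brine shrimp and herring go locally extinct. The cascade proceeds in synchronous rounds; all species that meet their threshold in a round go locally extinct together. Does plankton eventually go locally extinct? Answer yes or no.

Round 1 — brine shrimp, herring go locally extinct (initial).
Round 2 — checking thresholds:
  algae: 1 of 5 neighbours < 4, below threshold.
  jellies: 1 of 5 neighbours < 5, below threshold.
  krill: 1 of 4 neighbours < 3, below threshold.
  limpets: 1 of 4 neighbours < 4, below threshold.
  plankton: 2 of 7 neighbours ≥ 1, goes locally extinct.
Round 3 — no new extinctions; cascade stops.

yes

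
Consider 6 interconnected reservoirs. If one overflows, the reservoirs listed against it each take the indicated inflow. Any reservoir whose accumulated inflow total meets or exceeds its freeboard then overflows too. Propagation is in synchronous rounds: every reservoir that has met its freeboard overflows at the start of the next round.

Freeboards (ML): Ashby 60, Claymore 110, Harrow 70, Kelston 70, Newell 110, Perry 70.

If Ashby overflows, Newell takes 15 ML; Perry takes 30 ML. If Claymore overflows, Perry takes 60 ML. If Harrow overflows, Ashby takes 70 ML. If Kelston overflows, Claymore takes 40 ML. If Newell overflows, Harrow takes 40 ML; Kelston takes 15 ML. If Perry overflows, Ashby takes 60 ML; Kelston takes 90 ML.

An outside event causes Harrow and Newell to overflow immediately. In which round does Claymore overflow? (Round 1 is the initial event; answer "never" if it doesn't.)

never

Round 1 — Harrow, Newell overflow (initial).
  Ashby: +70 → 70 ≥ 60
  Kelston: +15 → 15 < 70
Round 2 — Ashby overflows.
  Perry: +30 → 30 < 70
No further overflows.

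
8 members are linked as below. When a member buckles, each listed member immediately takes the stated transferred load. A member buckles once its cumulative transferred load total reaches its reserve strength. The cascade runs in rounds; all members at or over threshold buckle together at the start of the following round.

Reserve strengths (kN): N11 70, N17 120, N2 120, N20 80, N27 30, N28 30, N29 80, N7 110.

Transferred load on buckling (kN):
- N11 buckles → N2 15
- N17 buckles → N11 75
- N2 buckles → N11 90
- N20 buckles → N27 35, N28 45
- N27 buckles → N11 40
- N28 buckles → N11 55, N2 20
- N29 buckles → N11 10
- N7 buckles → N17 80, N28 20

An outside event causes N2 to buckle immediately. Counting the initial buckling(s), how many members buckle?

2

Round 1 — N2 buckles (initial).
  N11: +90 → 90 ≥ 70
Round 2 — N11 buckles.
No further bucklings.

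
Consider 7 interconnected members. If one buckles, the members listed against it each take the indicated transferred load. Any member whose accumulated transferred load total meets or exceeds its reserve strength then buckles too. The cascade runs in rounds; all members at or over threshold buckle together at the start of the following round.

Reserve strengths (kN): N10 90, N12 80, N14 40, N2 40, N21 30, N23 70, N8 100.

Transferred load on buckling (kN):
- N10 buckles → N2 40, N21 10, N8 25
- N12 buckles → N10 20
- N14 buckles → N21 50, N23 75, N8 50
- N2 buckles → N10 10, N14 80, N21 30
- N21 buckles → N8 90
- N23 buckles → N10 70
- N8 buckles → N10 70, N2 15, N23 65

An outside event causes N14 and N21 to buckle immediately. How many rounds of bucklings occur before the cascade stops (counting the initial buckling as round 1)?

4

Round 1 — N14, N21 buckle (initial).
  N23: +75 → 75 ≥ 70
  N8: +50+90 → 140 ≥ 100
Round 2 — N23, N8 buckle.
  N10: +70+70 → 140 ≥ 90
  N2: +15 → 15 < 40
Round 3 — N10 buckles.
  N2: +40 → 55 ≥ 40
Round 4 — N2 buckles.
No further bucklings.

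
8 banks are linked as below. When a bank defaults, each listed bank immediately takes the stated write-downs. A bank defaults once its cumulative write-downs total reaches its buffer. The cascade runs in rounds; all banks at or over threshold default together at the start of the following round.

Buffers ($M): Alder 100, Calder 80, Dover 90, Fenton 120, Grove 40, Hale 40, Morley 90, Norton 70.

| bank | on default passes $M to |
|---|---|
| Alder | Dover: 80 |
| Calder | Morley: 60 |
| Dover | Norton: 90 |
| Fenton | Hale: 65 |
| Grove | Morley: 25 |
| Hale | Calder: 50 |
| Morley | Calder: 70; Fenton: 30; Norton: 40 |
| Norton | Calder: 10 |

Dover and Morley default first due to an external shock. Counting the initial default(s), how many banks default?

4

Round 1 — Dover, Morley default (initial).
  Calder: +70 → 70 < 80
  Fenton: +30 → 30 < 120
  Norton: +90+40 → 130 ≥ 70
Round 2 — Norton defaults.
  Calder: +10 → 80 ≥ 80
Round 3 — Calder defaults.
No further defaults.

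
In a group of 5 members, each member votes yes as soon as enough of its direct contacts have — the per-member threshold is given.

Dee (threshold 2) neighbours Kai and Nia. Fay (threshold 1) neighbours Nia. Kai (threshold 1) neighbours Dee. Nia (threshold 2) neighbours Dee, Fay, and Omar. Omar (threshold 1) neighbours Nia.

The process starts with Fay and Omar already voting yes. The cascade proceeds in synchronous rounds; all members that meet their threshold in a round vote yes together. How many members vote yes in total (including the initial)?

Round 1 — Fay, Omar vote yes (initial).
Round 2 — checking thresholds:
  Nia: 2 of 3 neighbours ≥ 2, votes yes.
Round 3 — no new yes votes; cascade stops.

3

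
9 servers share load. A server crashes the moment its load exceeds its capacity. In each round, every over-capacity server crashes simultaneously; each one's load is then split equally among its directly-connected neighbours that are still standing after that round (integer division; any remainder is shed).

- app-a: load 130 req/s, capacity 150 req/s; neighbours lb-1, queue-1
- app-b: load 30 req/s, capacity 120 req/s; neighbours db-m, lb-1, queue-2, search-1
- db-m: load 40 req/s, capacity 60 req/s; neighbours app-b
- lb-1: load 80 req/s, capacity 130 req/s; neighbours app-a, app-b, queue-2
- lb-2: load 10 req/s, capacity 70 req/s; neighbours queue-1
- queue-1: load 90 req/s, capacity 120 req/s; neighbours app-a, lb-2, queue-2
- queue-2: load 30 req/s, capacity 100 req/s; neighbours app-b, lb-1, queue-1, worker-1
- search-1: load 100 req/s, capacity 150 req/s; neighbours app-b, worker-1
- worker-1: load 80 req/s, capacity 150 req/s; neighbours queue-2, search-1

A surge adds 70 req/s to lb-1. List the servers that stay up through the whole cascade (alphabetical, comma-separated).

Round 1 — lb-1 at 150 > 130. lb-1 crashes.
  lb-1 sheds 150 req/s to app-a, app-b, queue-2: 50 each.
    app-a: 130+50 = 180 > 150
    app-b: 30+50 = 80 ≤ 120
    queue-2: 30+50 = 80 ≤ 100
Round 2 — app-a crashes.
  app-a sheds 180 req/s to queue-1: 180 each.
    queue-1: 90+180 = 270 > 120
Round 3 — queue-1 crashes.
  queue-1 sheds 270 req/s to lb-2, queue-2: 135 each.
    lb-2: 10+135 = 145 > 70
    queue-2: 80+135 = 215 > 100
Round 4 — lb-2, queue-2 crash.
  lb-2 sheds 145 req/s: no online neighbours, lost.
  queue-2 sheds 215 req/s to app-b, worker-1: 107 each (1 lost).
    app-b: 80+107 = 187 > 120
    worker-1: 80+107 = 187 > 150
Round 5 — app-b, worker-1 crash.
  app-b sheds 187 req/s to db-m, search-1: 93 each (1 lost).
    db-m: 40+93 = 133 > 60
    search-1: 100+93 = 193 > 150
  worker-1 sheds 187 req/s to search-1: 187 each.
    search-1: 193+187 = 380 > 150
Round 6 — db-m, search-1 crash.
  db-m sheds 133 req/s: no online neighbours, lost.
  search-1 sheds 380 req/s: no online neighbours, lost.
No further crashes.

none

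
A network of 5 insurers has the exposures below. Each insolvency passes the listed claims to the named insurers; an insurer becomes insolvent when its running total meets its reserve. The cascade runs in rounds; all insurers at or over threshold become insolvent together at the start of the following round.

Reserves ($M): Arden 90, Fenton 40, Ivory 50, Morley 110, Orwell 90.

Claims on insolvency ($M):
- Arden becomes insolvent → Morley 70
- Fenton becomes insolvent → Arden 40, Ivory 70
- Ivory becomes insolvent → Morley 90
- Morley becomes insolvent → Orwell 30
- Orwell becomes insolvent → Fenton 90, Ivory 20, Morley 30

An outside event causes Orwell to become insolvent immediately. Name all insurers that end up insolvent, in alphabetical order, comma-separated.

Round 1 — Orwell becomes insolvent (initial).
  Fenton: +90 → 90 ≥ 40
  Ivory: +20 → 20 < 50
  Morley: +30 → 30 < 110
Round 2 — Fenton becomes insolvent.
  Arden: +40 → 40 < 90
  Ivory: +70 → 90 ≥ 50
Round 3 — Ivory becomes insolvent.
  Morley: +90 → 120 ≥ 110
Round 4 — Morley becomes insolvent.
No further insolvencies.

Fenton, Ivory, Morley, Orwell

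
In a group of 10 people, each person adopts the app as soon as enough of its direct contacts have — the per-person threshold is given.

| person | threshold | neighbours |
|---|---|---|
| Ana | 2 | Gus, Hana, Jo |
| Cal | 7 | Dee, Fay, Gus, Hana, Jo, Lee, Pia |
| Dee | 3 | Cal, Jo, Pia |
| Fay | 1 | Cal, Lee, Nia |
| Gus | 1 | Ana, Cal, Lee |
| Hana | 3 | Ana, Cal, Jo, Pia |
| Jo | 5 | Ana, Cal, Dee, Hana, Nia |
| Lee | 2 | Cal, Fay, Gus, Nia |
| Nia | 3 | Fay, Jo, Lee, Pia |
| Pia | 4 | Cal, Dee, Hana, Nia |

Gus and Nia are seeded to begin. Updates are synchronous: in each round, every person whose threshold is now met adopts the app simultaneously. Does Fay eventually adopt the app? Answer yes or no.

Round 1 — Gus, Nia adopt the app (initial).
Round 2 — checking thresholds:
  Ana: 1 of 3 neighbours < 2, below threshold.
  Cal: 1 of 7 neighbours < 7, below threshold.
  Fay: 1 of 3 neighbours ≥ 1, adopts the app.
  Jo: 1 of 5 neighbours < 5, below threshold.
  Lee: 2 of 4 neighbours ≥ 2, adopts the app.
  Pia: 1 of 4 neighbours < 4, below threshold.
Round 3 — no new adoptions; cascade stops.

yes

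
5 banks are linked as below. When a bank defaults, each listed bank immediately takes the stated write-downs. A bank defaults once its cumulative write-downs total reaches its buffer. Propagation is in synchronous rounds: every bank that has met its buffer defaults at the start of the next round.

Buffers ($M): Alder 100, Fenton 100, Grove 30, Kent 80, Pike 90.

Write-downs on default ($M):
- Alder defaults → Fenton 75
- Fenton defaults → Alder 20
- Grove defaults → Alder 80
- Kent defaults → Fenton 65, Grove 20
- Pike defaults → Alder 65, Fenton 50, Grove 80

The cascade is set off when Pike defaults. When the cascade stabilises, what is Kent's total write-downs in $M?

0

Round 1 — Pike defaults (initial).
  Alder: +65 → 65 < 100
  Fenton: +50 → 50 < 100
  Grove: +80 → 80 ≥ 30
Round 2 — Grove defaults.
  Alder: +80 → 145 ≥ 100
Round 3 — Alder defaults.
  Fenton: +75 → 125 ≥ 100
Round 4 — Fenton defaults.
No further defaults.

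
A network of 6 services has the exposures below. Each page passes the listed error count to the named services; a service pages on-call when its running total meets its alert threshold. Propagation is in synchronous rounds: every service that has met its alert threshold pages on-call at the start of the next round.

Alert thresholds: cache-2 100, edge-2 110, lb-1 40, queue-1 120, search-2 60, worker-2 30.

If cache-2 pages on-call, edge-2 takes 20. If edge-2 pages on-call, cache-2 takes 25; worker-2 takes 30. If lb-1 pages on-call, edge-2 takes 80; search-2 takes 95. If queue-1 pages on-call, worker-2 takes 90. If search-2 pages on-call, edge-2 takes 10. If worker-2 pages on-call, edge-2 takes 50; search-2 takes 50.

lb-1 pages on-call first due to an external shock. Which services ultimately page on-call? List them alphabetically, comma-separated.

Round 1 — lb-1 pages on-call (initial).
  edge-2: +80 → 80 < 110
  search-2: +95 → 95 ≥ 60
Round 2 — search-2 pages on-call.
  edge-2: +10 → 90 < 110
No further pages.

lb-1, search-2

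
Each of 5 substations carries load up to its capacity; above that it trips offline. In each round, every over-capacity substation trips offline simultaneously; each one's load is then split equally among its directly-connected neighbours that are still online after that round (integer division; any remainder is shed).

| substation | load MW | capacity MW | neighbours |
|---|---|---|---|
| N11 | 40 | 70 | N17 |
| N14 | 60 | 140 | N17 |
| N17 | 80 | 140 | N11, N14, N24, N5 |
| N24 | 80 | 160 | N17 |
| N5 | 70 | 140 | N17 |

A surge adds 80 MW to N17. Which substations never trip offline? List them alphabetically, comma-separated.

Round 1 — N17 at 160 > 140. N17 trips offline.
  N17 sheds 160 MW to N11, N14, N24, N5: 40 each.
    N11: 40+40 = 80 > 70
    N14: 60+40 = 100 ≤ 140
    N24: 80+40 = 120 ≤ 160
    N5: 70+40 = 110 ≤ 140
Round 2 — N11 trips offline.
  N11 sheds 80 MW: no online neighbours, lost.
No further trips.

N14, N24, N5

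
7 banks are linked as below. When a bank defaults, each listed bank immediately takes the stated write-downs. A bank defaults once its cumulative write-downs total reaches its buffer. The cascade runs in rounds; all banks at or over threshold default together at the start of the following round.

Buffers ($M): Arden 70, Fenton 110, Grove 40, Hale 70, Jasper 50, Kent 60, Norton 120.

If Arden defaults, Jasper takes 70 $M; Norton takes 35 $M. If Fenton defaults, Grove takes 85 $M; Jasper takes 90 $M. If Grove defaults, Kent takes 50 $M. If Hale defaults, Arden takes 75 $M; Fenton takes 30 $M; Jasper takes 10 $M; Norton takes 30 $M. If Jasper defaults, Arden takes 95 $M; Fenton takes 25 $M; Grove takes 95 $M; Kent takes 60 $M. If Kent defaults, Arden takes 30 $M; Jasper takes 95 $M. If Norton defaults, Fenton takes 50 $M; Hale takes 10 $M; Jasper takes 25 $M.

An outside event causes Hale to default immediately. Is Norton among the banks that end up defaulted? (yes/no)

Round 1 — Hale defaults (initial).
  Arden: +75 → 75 ≥ 70
  Fenton: +30 → 30 < 110
  Jasper: +10 → 10 < 50
  Norton: +30 → 30 < 120
Round 2 — Arden defaults.
  Jasper: +70 → 80 ≥ 50
  Norton: +35 → 65 < 120
Round 3 — Jasper defaults.
  Fenton: +25 → 55 < 110
  Grove: +95 → 95 ≥ 40
  Kent: +60 → 60 ≥ 60
Round 4 — Grove, Kent default.
No further defaults.

no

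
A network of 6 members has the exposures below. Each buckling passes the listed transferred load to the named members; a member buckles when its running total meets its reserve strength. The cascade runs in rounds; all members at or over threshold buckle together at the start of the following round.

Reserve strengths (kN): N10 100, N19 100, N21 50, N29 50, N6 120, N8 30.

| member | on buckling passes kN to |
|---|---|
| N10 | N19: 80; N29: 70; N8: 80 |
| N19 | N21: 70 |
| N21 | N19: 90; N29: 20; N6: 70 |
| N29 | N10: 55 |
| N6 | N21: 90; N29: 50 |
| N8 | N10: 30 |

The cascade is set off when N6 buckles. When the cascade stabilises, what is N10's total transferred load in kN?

Round 1 — N6 buckles (initial).
  N21: +90 → 90 ≥ 50
  N29: +50 → 50 ≥ 50
Round 2 — N21, N29 buckle.
  N10: +55 → 55 < 100
  N19: +90 → 90 < 100
No further bucklings.

55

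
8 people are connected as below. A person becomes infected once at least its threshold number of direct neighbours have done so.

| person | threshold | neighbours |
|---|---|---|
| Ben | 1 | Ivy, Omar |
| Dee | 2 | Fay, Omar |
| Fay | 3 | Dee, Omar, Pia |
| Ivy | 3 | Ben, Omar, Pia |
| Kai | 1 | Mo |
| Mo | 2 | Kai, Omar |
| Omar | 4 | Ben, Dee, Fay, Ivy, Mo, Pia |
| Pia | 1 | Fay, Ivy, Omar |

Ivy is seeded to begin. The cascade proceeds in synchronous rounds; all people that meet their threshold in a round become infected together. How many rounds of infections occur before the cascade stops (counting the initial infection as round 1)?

2

Round 1 — Ivy becomes infected (initial).
Round 2 — checking thresholds:
  Ben: 1 of 2 neighbours ≥ 1, becomes infected.
  Omar: 1 of 6 neighbours < 4, not yet.
  Pia: 1 of 3 neighbours ≥ 1, becomes infected.
Round 3 — no new infections; cascade stops.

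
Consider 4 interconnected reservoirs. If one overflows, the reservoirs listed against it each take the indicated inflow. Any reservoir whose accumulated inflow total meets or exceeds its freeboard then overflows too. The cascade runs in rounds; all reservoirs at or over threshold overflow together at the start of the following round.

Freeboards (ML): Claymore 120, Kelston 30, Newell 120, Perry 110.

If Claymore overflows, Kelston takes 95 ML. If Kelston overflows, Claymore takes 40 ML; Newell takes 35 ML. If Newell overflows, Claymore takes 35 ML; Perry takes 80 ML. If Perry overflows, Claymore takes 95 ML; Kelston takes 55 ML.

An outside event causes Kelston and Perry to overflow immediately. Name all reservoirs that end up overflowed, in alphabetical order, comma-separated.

Round 1 — Kelston, Perry overflow (initial).
  Claymore: +40+95 → 135 ≥ 120
  Newell: +35 → 35 < 120
Round 2 — Claymore overflows.
No further overflows.

Claymore, Kelston, Perry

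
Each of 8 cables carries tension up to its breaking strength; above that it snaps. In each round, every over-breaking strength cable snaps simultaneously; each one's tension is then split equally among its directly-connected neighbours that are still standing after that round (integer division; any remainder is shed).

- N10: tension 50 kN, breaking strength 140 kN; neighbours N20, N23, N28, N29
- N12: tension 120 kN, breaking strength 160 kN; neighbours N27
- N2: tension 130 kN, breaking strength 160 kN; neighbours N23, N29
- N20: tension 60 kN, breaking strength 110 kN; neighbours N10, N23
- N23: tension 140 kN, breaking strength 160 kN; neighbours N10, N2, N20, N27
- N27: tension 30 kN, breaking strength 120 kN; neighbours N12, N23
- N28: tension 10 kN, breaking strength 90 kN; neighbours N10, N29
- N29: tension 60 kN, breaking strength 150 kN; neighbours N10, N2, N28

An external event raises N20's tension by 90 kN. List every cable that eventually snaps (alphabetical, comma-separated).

Round 1 — N20 at 150 > 110. N20 snaps.
  N20 sheds 150 kN to N10, N23: 75 each.
    N10: 50+75 = 125 ≤ 140
    N23: 140+75 = 215 > 160
Round 2 — N23 snaps.
  N23 sheds 215 kN to N10, N2, N27: 71 each (2 lost).
    N10: 125+71 = 196 > 140
    N2: 130+71 = 201 > 160
    N27: 30+71 = 101 ≤ 120
Round 3 — N10, N2 snap.
  N10 sheds 196 kN to N28, N29: 98 each.
    N28: 10+98 = 108 > 90
    N29: 60+98 = 158 > 150
  N2 sheds 201 kN to N29: 201 each.
    N29: 158+201 = 359 > 150
Round 4 — N28, N29 snap.
  N28 sheds 108 kN: no online neighbours, lost.
  N29 sheds 359 kN: no online neighbours, lost.
No further breaks.

N10, N2, N20, N23, N28, N29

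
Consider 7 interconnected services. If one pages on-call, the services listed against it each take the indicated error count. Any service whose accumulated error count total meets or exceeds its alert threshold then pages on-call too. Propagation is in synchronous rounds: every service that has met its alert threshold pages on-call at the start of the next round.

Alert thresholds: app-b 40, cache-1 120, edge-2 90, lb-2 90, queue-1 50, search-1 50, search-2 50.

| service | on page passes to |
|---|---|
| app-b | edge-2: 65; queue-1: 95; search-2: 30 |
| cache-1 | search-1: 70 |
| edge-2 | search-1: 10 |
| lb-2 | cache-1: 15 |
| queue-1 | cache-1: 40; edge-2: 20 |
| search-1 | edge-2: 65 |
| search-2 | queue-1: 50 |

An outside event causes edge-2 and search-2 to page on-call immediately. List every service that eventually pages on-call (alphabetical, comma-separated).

edge-2, queue-1, search-2

Round 1 — edge-2, search-2 page on-call (initial).
  queue-1: +50 → 50 ≥ 50
  search-1: +10 → 10 < 50
Round 2 — queue-1 pages on-call.
  cache-1: +40 → 40 < 120
No further pages.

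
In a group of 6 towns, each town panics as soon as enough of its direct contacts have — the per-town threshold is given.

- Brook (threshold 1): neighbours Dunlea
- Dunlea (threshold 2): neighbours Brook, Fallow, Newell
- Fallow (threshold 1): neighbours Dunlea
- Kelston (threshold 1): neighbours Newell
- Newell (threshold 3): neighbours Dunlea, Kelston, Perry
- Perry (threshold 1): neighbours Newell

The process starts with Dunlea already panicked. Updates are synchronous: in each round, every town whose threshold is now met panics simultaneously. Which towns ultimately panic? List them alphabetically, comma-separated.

Brook, Dunlea, Fallow

Round 1 — Dunlea panics (initial).
Round 2 — checking thresholds:
  Brook: 1 of 1 neighbours ≥ 1, panics.
  Fallow: 1 of 1 neighbours ≥ 1, panics.
  Newell: 1 of 3 neighbours < 3, not yet.
Round 3 — no new panics; cascade stops.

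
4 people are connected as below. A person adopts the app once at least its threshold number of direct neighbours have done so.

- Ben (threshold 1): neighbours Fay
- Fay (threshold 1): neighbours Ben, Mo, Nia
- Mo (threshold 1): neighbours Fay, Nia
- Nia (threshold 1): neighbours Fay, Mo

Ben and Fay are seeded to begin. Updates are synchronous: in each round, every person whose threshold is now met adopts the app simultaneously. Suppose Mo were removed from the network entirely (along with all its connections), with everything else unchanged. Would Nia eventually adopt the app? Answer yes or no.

With Mo removed:
Round 1 — Ben, Fay adopt the app (initial).
Round 2 — checking thresholds:
  Nia: 1 of 1 neighbours ≥ 1, adopts the app.
Round 3 — no new adoptions; cascade stops.

yes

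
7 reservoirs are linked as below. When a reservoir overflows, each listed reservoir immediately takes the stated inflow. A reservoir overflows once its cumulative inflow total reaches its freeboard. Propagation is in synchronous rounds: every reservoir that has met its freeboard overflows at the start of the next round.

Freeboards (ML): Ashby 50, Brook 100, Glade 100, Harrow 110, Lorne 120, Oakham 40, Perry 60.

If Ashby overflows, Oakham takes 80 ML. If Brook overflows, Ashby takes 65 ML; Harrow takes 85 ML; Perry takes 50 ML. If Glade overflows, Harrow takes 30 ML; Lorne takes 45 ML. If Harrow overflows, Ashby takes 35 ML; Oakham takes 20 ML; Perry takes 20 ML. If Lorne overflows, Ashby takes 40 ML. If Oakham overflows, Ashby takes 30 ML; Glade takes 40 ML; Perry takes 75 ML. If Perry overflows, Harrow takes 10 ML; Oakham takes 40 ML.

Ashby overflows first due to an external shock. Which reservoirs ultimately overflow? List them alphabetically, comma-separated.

Ashby, Oakham, Perry

Round 1 — Ashby overflows (initial).
  Oakham: +80 → 80 ≥ 40
Round 2 — Oakham overflows.
  Glade: +40 → 40 < 100
  Perry: +75 → 75 ≥ 60
Round 3 — Perry overflows.
  Harrow: +10 → 10 < 110
No further overflows.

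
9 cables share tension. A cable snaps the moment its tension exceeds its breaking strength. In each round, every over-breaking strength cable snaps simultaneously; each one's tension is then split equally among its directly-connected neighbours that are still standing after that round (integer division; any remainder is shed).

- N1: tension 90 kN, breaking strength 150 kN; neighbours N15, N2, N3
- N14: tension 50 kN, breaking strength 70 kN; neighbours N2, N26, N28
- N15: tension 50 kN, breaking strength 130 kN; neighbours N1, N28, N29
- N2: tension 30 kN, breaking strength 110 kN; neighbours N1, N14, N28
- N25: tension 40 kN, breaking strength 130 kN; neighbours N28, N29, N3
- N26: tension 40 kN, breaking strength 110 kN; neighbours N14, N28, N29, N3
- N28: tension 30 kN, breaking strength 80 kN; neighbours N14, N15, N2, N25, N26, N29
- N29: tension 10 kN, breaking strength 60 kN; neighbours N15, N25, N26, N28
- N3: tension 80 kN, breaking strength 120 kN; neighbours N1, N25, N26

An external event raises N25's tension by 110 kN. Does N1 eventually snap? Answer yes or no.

Round 1 — N25 at 150 > 130. N25 snaps.
  N25 sheds 150 kN to N28, N29, N3: 50 each.
    N28: 30+50 = 80 ≤ 80
    N29: 10+50 = 60 ≤ 60
    N3: 80+50 = 130 > 120
Round 2 — N3 snaps.
  N3 sheds 130 kN to N1, N26: 65 each.
    N1: 90+65 = 155 > 150
    N26: 40+65 = 105 ≤ 110
Round 3 — N1 snaps.
  N1 sheds 155 kN to N15, N2: 77 each (1 lost).
    N15: 50+77 = 127 ≤ 130
    N2: 30+77 = 107 ≤ 110
No further breaks.

yes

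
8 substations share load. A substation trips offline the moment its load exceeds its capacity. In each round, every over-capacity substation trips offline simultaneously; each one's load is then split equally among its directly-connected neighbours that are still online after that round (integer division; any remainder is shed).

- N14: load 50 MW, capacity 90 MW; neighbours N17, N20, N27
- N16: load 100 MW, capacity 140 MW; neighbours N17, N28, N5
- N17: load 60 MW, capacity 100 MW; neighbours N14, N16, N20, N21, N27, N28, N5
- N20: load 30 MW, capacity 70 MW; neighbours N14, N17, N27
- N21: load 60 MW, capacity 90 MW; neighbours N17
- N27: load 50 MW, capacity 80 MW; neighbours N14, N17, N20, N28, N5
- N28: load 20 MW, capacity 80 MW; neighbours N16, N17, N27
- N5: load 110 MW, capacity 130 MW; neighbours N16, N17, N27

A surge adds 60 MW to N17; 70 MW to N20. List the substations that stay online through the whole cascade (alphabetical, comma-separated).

Round 1 — N17 at 120 > 100; N20 at 100 > 70. N17, N20 trip offline.
  N17 sheds 120 MW to N14, N16, N21, N27, N28, N5: 20 each.
    N14: 50+20 = 70 ≤ 90
    N16: 100+20 = 120 ≤ 140
    N21: 60+20 = 80 ≤ 90
    N27: 50+20 = 70 ≤ 80
    N28: 20+20 = 40 ≤ 80
    N5: 110+20 = 130 ≤ 130
  N20 sheds 100 MW to N14, N27: 50 each.
    N14: 70+50 = 120 > 90
    N27: 70+50 = 120 > 80
Round 2 — N14, N27 trip offline.
  N14 sheds 120 MW: no online neighbours, lost.
  N27 sheds 120 MW to N28, N5: 60 each.
    N28: 40+60 = 100 > 80
    N5: 130+60 = 190 > 130
Round 3 — N28, N5 trip offline.
  N28 sheds 100 MW to N16: 100 each.
    N16: 120+100 = 220 > 140
  N5 sheds 190 MW to N16: 190 each.
    N16: 220+190 = 410 > 140
Round 4 — N16 trips offline.
  N16 sheds 410 MW: no online neighbours, lost.
No further trips.

N21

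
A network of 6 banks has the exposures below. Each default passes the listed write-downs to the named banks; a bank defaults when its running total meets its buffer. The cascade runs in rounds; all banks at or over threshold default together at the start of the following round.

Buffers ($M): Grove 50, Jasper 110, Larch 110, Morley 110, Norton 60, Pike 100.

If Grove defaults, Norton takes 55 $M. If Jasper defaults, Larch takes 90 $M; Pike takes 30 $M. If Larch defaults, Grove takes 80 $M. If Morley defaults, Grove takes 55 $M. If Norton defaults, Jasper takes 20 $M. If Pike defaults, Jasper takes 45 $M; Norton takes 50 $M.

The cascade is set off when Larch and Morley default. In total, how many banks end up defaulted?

Round 1 — Larch, Morley default (initial).
  Grove: +80+55 → 135 ≥ 50
Round 2 — Grove defaults.
  Norton: +55 → 55 < 60
No further defaults.

3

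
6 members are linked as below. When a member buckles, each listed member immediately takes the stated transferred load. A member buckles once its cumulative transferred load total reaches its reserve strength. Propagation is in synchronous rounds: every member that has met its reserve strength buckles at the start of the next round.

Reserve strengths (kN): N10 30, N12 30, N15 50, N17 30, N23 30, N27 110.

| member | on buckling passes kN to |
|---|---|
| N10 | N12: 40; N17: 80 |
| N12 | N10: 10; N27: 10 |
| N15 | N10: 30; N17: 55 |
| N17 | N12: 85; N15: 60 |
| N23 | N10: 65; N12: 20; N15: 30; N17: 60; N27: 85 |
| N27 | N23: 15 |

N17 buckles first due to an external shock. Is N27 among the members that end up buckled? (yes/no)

no

Round 1 — N17 buckles (initial).
  N12: +85 → 85 ≥ 30
  N15: +60 → 60 ≥ 50
Round 2 — N12, N15 buckle.
  N10: +10+30 → 40 ≥ 30
  N27: +10 → 10 < 110
Round 3 — N10 buckles.
No further bucklings.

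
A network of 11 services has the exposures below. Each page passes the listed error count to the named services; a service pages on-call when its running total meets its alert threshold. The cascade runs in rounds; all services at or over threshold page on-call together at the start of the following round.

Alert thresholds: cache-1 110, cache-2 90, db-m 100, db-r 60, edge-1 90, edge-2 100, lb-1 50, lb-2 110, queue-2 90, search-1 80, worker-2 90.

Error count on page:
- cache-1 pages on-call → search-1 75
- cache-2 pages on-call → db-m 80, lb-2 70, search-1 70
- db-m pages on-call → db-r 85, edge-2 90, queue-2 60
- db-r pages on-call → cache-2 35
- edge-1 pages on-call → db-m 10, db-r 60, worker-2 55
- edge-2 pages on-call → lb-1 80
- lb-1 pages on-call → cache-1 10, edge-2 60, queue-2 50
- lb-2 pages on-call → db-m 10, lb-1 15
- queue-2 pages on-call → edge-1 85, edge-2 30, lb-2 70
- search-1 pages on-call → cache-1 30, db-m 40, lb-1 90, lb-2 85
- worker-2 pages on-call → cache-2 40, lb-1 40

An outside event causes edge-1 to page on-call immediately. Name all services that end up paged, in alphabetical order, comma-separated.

Round 1 — edge-1 pages on-call (initial).
  db-m: +10 → 10 < 100
  db-r: +60 → 60 ≥ 60
  worker-2: +55 → 55 < 90
Round 2 — db-r pages on-call.
  cache-2: +35 → 35 < 90
No further pages.

db-r, edge-1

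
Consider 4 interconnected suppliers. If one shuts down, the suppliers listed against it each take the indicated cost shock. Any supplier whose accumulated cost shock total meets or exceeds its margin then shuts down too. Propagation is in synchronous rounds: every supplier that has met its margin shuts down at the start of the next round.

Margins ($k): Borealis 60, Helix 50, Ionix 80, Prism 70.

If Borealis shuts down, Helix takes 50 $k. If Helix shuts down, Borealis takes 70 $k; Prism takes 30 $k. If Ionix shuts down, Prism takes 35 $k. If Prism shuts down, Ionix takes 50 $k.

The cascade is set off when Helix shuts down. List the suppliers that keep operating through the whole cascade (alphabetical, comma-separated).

Ionix, Prism

Round 1 — Helix shuts down (initial).
  Borealis: +70 → 70 ≥ 60
  Prism: +30 → 30 < 70
Round 2 — Borealis shuts down.
No further shutdowns.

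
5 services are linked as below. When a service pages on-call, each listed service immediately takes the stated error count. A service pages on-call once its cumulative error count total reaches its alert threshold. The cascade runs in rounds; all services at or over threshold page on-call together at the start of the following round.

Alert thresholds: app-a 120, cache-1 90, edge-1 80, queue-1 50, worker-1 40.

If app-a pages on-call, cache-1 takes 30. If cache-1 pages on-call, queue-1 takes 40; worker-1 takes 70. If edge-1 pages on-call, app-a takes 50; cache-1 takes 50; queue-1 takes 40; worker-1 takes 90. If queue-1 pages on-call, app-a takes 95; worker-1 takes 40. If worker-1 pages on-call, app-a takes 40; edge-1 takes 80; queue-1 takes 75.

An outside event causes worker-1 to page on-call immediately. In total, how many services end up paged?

Round 1 — worker-1 pages on-call (initial).
  app-a: +40 → 40 < 120
  edge-1: +80 → 80 ≥ 80
  queue-1: +75 → 75 ≥ 50
Round 2 — edge-1, queue-1 page on-call.
  app-a: +50+95 → 185 ≥ 120
  cache-1: +50 → 50 < 90
Round 3 — app-a pages on-call.
  cache-1: +30 → 80 < 90
No further pages.

4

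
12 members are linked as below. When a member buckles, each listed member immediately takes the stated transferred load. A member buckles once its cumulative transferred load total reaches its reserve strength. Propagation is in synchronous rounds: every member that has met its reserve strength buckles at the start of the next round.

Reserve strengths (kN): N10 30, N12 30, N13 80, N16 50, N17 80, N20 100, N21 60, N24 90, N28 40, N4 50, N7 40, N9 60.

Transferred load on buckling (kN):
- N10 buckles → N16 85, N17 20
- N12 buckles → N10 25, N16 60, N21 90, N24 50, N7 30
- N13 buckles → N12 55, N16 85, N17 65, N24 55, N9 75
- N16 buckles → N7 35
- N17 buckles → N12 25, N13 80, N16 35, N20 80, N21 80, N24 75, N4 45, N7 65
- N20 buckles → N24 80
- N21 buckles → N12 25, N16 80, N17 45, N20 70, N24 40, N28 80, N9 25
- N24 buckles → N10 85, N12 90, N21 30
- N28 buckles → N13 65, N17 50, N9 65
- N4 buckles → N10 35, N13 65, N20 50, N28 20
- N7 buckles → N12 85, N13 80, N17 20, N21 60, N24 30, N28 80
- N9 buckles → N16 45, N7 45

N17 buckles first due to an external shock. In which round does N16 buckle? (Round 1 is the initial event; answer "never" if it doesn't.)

Round 1 — N17 buckles (initial).
  N12: +25 → 25 < 30
  N13: +80 → 80 ≥ 80
  N16: +35 → 35 < 50
  N20: +80 → 80 < 100
  N21: +80 → 80 ≥ 60
  N24: +75 → 75 < 90
  N4: +45 → 45 < 50
  N7: +65 → 65 ≥ 40
Round 2 — N13, N21, N7 buckle.
  N12: +55+25+85 → 190 ≥ 30
  N16: +85+80 → 200 ≥ 50
  N20: +70 → 150 ≥ 100
  N24: +55+40+30 → 200 ≥ 90
  N28: +80+80 → 160 ≥ 40
  N9: +75+25 → 100 ≥ 60
Round 3 — N12, N16, N20, N24, N28, N9 buckle.
  N10: +25+85 → 110 ≥ 30
Round 4 — N10 buckles.
No further bucklings.

3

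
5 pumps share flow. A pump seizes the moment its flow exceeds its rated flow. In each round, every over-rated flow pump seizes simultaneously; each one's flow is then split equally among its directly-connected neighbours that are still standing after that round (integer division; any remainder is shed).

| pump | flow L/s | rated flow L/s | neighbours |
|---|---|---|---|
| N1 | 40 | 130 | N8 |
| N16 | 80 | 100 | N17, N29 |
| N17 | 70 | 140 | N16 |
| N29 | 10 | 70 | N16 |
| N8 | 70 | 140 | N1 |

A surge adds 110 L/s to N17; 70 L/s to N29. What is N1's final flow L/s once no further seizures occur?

40

Round 1 — N17 at 180 > 140; N29 at 80 > 70. N17, N29 seize.
  N17 sheds 180 L/s to N16: 180 each.
    N16: 80+180 = 260 > 100
  N29 sheds 80 L/s to N16: 80 each.
    N16: 260+80 = 340 > 100
Round 2 — N16 seizes.
  N16 sheds 340 L/s: no online neighbours, lost.
No further seizures.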